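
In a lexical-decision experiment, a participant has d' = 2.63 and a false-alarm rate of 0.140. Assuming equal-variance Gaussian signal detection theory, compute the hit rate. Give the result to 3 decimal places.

hit rate = 0.939

z(false-alarm rate) = z(0.140) = -1.0803
z(H) = z(FA) + d' = -1.0803 + 2.63 = 1.5497
hit rate = Φ(1.5497) = 0.9394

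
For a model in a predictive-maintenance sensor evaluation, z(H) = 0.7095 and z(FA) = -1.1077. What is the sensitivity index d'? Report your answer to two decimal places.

d' = 1.82

d' = z(H) − z(FA) = 0.7095 − (-1.1077) = 1.8172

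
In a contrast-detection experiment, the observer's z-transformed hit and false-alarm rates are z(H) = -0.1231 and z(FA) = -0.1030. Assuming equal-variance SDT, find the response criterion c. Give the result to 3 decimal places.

c = −½·[z(H) + z(FA)] = −½·(-0.1231 + (-0.1030)) = 0.11305
c > 0: the observer has a conservative response bias.

c = 0.113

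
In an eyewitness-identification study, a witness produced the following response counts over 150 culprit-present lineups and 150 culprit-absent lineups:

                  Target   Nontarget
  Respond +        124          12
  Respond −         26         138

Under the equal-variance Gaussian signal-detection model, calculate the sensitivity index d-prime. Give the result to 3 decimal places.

d-prime = 2.346

H = 124/150 = 0.8267
FA = 12/150 = 0.0800
z(H) = 0.9412
z(FA) = -1.4051
d' = z(H) − z(FA) = 0.9412 − (-1.4051) = 2.3463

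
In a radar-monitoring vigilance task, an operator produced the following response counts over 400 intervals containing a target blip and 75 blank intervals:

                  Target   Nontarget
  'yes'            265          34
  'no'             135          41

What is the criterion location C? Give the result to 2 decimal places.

H = 265/400 = 0.6625
FA = 34/75 = 0.4533
z(H) = z(0.6625) = 0.4193
z(FA) = z(0.4533) = -0.1173
c = −½·[z(H) + z(FA)] = −0.5 × (0.4193 + (-0.1173)) = -0.1510
c < 0: the operator has a liberal response bias.

C = -0.15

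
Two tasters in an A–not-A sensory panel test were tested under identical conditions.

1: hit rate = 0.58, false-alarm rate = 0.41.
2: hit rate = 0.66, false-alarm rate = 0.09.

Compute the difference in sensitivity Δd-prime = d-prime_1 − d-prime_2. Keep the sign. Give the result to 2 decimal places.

Δd-prime = -1.32

1: z(0.58) = 0.202, z(0.41) = -0.228, d' = 0.430
2: z(0.66) = 0.412, z(0.09) = -1.341, d' = 1.753
Δd' = d'_1 − d'_2 = 0.430 − 1.753 = -1.323
2 has the higher sensitivity.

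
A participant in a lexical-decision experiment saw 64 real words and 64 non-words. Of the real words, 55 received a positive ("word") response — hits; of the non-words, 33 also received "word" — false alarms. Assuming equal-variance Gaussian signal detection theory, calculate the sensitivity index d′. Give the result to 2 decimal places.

d′ = 1.04

H = 55/64 = 0.8594
FA = 33/64 = 0.5156
Φ⁻¹(0.8594) = 1.0776, Φ⁻¹(0.5156) = 0.0391
d' = z(H) − z(FA) = 1.0776 − 0.0391 = 1.0385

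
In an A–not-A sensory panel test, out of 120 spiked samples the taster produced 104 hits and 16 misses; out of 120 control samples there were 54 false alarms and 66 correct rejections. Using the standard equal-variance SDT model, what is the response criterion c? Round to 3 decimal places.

c = -0.493

H = 104/120 = 0.8667
FA = 54/120 = 0.4500
z(H) = z(0.8667) = 1.1109
z(FA) = z(0.4500) = -0.1257
c = −½·[z(H) + z(FA)] = −0.5 × (1.1109 + (-0.1257)) = -0.4926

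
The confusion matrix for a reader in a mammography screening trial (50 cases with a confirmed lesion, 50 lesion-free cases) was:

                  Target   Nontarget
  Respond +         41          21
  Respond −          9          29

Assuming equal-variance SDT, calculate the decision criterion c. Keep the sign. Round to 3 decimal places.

c = -0.357

H = 41/50 = 0.8200
FA = 21/50 = 0.4200
z(H) = 0.9154
z(FA) = -0.2019
c = −½·[z(H) + z(FA)] = −0.5 × (0.9154 + (-0.2019)) = -0.35675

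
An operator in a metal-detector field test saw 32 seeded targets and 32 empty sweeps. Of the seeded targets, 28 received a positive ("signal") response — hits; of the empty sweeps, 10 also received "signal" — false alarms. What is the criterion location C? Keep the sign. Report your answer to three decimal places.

C = -0.331

H = 28/32 = 0.8750
FA = 10/32 = 0.3125
z(0.8750) = 1.1503, z(0.3125) = -0.4888
c = −½·[z(H) + z(FA)] = −0.5 × (1.1503 + (-0.4888)) = -0.33075
c < 0: the operator has a liberal response bias.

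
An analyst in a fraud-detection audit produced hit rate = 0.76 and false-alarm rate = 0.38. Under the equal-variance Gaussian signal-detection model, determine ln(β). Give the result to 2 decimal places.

ln β = -0.20

Φ⁻¹(H) = Φ⁻¹(0.76) = 0.706
Φ⁻¹(FA) = Φ⁻¹(0.38) = -0.305
ln β = −½·[z(H)² − z(FA)²] = −0.5 × (0.498 − 0.093) = -0.2025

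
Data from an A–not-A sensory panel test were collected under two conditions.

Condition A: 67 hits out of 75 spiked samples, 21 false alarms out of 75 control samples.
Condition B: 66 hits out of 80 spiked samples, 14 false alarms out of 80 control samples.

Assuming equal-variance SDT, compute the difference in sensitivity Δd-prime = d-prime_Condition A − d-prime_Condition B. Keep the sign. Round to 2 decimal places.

Δd-prime = -0.04

Condition A: z(0.8933) = 1.244, z(0.2800) = -0.583, d' = 1.827
Condition B: z(0.8250) = 0.935, z(0.1750) = -0.935, d' = 1.870
Δd' = d'_Condition A − d'_Condition B = 1.827 − 1.870 = -0.043
Condition B has the higher sensitivity.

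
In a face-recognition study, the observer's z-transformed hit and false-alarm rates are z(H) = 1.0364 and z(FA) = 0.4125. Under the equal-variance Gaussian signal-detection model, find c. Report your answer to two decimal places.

c = −½·[z(H) + z(FA)] = −½·(1.0364 + 0.4125) = -0.72445

c = -0.72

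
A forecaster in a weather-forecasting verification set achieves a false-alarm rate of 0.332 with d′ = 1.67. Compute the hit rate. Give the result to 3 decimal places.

hit rate = 0.892

z(false-alarm rate) = z(0.332) = -0.4344
z(H) = z(FA) + d' = -0.4344 + 1.67 = 1.2356
hit rate = Φ(1.2356) = 0.8917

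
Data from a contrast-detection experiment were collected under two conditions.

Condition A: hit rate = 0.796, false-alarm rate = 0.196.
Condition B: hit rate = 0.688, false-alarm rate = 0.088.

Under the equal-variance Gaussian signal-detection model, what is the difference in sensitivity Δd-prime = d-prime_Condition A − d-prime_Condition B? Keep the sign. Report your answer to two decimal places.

Δd-prime = -0.16

Condition A: z(0.796) = 0.827, z(0.196) = -0.856, d' = 1.683
Condition B: z(0.688) = 0.490, z(0.088) = -1.353, d' = 1.843
Δd' = d'_Condition A − d'_Condition B = 1.683 − 1.843 = -0.160
Condition B has the higher sensitivity.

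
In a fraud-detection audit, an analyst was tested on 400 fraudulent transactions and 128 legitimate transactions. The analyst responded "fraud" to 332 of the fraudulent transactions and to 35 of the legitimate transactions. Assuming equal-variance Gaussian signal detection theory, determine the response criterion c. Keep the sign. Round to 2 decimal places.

c = -0.18

H = 332/400 = 0.8300
FA = 35/128 = 0.2734
z(0.8300) = 0.9542, z(0.2734) = -0.6026
c = −½·[z(H) + z(FA)] = −0.5 × (0.9542 + (-0.6026)) = -0.1758
c < 0: the analyst has a liberal response bias.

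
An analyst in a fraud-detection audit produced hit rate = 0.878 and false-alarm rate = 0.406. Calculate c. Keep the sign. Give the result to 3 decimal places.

c = -0.464

Φ⁻¹(H) = 1.1650
Φ⁻¹(FA) = -0.2378
c = −½·[z(H) + z(FA)] = −0.5 × (1.1650 + (-0.2378)) = -0.4636
c < 0: the analyst has a liberal response bias.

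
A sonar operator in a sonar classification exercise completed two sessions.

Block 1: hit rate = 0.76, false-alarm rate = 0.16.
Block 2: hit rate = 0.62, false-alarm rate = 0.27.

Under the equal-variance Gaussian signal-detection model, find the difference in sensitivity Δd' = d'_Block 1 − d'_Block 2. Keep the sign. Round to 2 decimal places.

Block 1: z(0.76) = 0.706, z(0.16) = -0.994, d' = 1.700
Block 2: z(0.62) = 0.305, z(0.27) = -0.613, d' = 0.918
Δd' = d'_Block 1 − d'_Block 2 = 1.700 − 0.918 = 0.782
Block 1 has the higher sensitivity.

Δd' = 0.78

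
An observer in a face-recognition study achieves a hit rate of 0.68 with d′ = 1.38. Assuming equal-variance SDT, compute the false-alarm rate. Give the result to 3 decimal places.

z(hit rate) = z(0.68) = 0.4677
z(FA) = z(H) − d' = 0.4677 − 1.38 = -0.9123
false-alarm rate = Φ(-0.9123) = 0.1808

false-alarm rate = 0.181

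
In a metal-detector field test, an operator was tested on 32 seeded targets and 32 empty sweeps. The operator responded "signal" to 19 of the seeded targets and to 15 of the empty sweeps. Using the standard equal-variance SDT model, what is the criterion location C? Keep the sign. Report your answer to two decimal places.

C = -0.08

H = 19/32 = 0.5938
FA = 15/32 = 0.4688
z(H) = z(0.5938) = 0.2373
z(FA) = z(0.4688) = -0.0783
c = −½·[z(H) + z(FA)] = −0.5 × (0.2373 + (-0.0783)) = -0.0795
c < 0: the operator has a liberal response bias.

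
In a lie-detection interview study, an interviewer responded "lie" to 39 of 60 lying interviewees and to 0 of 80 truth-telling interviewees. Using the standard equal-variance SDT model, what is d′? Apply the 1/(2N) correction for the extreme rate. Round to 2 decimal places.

d′ = 2.88

The false-alarm rate is 0/80 = 0, so apply the 1/(2N) correction: FA → 1/(2·80) = 0.00625.
z(H) = z(0.65000) = 0.385
z(FA) = z(0.00625) = -2.498
d' = 0.385 − (-2.498) = 2.883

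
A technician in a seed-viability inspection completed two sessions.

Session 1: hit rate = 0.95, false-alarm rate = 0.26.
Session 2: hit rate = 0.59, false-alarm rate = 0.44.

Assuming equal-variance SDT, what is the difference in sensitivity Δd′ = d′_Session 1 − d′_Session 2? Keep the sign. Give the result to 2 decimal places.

Session 1: z(0.95) = 1.645, z(0.26) = -0.643, d' = 2.288
Session 2: z(0.59) = 0.228, z(0.44) = -0.151, d' = 0.379
Δd' = d'_Session 1 − d'_Session 2 = 2.288 − 0.379 = 1.909
Session 1 has the higher sensitivity.

Δd′ = 1.91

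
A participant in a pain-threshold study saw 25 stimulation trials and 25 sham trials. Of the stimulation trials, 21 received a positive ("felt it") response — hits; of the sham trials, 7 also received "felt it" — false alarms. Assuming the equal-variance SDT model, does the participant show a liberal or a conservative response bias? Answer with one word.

liberal

z(H) = 0.994, z(FA) = -0.583
c = −½·(z(H) + z(FA)) = -0.2055
c < 0 → liberal criterion (biased toward responding “yes”).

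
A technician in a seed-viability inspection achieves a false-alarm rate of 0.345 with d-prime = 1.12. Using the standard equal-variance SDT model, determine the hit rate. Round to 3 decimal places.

z(false-alarm rate) = z(0.345) = -0.3989
z(H) = z(FA) + d' = -0.3989 + 1.12 = 0.7211
hit rate = Φ(0.7211) = 0.7646

hit rate = 0.765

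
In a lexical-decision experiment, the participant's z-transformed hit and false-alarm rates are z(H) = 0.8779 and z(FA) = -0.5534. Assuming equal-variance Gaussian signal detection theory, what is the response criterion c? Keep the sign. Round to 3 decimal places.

c = −½·[z(H) + z(FA)] = −½·(0.8779 + (-0.5534)) = -0.16225
c < 0: the participant has a liberal response bias.

c = -0.162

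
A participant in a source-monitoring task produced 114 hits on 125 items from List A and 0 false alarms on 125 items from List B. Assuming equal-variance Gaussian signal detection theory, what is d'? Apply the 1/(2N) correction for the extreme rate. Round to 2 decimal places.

d' = 4.01

The false-alarm rate is 0/125 = 0, so apply the 1/(2N) correction: FA → 1/(2·125) = 0.00400.
z(H) = z(0.91200) = 1.353
z(FA) = z(0.00400) = -2.652
d' = 1.353 − (-2.652) = 4.005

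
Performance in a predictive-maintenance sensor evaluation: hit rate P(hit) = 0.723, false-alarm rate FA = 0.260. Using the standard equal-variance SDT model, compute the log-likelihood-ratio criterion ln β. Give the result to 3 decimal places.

ln β = 0.032

z(H) = z(0.723) = 0.5918
z(FA) = z(0.260) = -0.6433
ln β = −½·[z(H)² − z(FA)²] = −0.5 × (0.3502 − 0.4138) = 0.0318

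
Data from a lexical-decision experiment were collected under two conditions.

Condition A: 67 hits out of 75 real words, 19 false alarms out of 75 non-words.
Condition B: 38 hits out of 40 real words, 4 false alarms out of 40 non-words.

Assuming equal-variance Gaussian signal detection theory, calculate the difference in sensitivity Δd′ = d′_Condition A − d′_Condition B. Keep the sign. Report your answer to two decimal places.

Condition A: z(0.8933) = 1.244, z(0.2533) = -0.664, d' = 1.908
Condition B: z(0.9500) = 1.645, z(0.1000) = -1.282, d' = 2.927
Δd' = d'_Condition A − d'_Condition B = 1.908 − 2.927 = -1.019
Condition B has the higher sensitivity.

Δd′ = -1.02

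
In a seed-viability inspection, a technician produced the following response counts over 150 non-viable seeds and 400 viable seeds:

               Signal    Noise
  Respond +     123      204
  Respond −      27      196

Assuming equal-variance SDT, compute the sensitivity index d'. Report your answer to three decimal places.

d' = 0.890

H = 123/150 = 0.8200
FA = 204/400 = 0.5100
z(H) = z(0.8200) = 0.9154
z(FA) = z(0.5100) = 0.0251
d' = z(H) − z(FA) = 0.9154 − 0.0251 = 0.8903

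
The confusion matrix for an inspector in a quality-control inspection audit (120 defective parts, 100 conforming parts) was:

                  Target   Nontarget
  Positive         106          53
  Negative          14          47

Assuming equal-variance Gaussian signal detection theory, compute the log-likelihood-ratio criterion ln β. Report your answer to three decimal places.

H = 106/120 = 0.8833
FA = 53/100 = 0.5300
z(0.8833) = 1.1916, z(0.5300) = 0.0753
ln β = −½·[z(H)² − z(FA)²] = −0.5 × (1.4199 − 0.0057) = -0.7071

ln β = -0.707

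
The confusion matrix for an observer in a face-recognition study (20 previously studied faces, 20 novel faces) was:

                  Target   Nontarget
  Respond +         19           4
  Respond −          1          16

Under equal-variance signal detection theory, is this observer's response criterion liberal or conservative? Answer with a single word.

z(H) = 1.645, z(FA) = -0.842
c = −½·(z(H) + z(FA)) = -0.4015
c < 0 → liberal criterion (biased toward responding “yes”).

liberal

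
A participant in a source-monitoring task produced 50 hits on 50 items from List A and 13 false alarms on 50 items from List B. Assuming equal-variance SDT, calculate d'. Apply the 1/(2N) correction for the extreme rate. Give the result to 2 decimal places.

d' = 2.97

The hit rate is 50/50 = 1, so apply the 1/(2N) correction: H → 1 − 1/(2·50) = 0.99000.
z(H) = z(0.99000) = 2.326
z(FA) = z(0.26000) = -0.643
d' = 2.326 − (-0.643) = 2.969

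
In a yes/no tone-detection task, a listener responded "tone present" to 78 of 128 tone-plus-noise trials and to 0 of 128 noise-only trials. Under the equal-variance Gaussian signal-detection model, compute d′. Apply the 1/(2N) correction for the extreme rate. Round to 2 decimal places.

d′ = 2.94

The false-alarm rate is 0/128 = 0, so apply the 1/(2N) correction: FA → 1/(2·128) = 0.00391.
z(H) = z(0.60938) = 0.278
z(FA) = z(0.00391) = -2.660
d' = 0.278 − (-2.660) = 2.938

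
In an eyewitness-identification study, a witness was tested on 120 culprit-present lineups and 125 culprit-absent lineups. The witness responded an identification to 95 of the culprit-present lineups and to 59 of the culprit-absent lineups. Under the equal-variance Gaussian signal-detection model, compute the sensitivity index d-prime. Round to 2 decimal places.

H = 95/120 = 0.7917
FA = 59/125 = 0.4720
z(0.7917) = 0.812, z(0.4720) = -0.070
d' = z(H) − z(FA) = 0.812 − (-0.070) = 0.882

d-prime = 0.88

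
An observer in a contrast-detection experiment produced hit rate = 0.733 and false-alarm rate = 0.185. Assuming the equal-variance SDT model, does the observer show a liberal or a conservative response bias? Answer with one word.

conservative

z(H) = 0.622, z(FA) = -0.896
c = −½·(z(H) + z(FA)) = 0.137
c > 0 → conservative criterion (biased toward responding “no”).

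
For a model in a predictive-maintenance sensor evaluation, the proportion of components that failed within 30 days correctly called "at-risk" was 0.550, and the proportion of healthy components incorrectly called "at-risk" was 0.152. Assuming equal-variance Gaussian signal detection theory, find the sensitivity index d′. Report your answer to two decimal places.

d′ = 1.15

z(H) = 0.1257
z(FA) = -1.0279
d' = z(H) − z(FA) = 0.1257 − (-1.0279) = 1.1536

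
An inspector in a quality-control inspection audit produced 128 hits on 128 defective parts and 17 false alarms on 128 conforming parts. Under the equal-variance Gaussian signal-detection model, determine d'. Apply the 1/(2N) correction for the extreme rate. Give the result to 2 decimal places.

d' = 3.77

The hit rate is 128/128 = 1, so apply the 1/(2N) correction: H → 1 − 1/(2·128) = 0.99609.
z(H) = z(0.99609) = 2.660
z(FA) = z(0.13281) = -1.113
d' = 2.660 − (-1.113) = 3.773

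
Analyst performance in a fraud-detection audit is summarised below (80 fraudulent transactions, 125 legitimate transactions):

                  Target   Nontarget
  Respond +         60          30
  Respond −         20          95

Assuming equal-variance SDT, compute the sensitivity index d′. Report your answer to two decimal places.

H = 60/80 = 0.7500
FA = 30/125 = 0.2400
z(H) = z(0.7500) = 0.6745
z(FA) = z(0.2400) = -0.7063
d' = z(H) − z(FA) = 0.6745 − (-0.7063) = 1.3808

d′ = 1.38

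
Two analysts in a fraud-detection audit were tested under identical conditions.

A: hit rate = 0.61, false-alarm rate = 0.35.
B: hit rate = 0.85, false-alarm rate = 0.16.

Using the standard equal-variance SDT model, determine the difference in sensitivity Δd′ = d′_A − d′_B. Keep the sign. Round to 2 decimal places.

Δd′ = -1.37

A: z(0.61) = 0.279, z(0.35) = -0.385, d' = 0.664
B: z(0.85) = 1.036, z(0.16) = -0.994, d' = 2.030
Δd' = d'_A − d'_B = 0.664 − 2.030 = -1.366
B has the higher sensitivity.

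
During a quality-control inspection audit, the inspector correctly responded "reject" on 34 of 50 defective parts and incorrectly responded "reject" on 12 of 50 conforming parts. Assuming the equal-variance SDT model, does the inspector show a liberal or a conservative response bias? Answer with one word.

z(H) = 0.468, z(FA) = -0.706
c = −½·(z(H) + z(FA)) = 0.119
c > 0 → conservative criterion (biased toward responding “no”).

conservative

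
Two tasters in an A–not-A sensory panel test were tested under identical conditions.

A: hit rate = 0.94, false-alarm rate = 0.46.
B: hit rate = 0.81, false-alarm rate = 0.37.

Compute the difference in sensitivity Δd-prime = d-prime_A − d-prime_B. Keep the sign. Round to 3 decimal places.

Δd-prime = 0.445

A: z(0.94) = 1.5548, z(0.46) = -0.1004, d' = 1.6552
B: z(0.81) = 0.8779, z(0.37) = -0.3319, d' = 1.2098
Δd' = d'_A − d'_B = 1.6552 − 1.2098 = 0.4454
A has the higher sensitivity.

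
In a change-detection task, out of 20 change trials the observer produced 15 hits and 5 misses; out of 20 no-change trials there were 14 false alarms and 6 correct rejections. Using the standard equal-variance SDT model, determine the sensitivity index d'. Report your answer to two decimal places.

d' = 0.15

H = 15/20 = 0.7500
FA = 14/20 = 0.7000
z(0.7500) = 0.674, z(0.7000) = 0.524
d' = z(H) − z(FA) = 0.674 − 0.524 = 0.150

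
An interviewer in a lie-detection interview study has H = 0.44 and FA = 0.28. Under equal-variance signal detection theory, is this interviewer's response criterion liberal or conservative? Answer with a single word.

conservative

z(H) = -0.151, z(FA) = -0.583
c = −½·(z(H) + z(FA)) = 0.367
c > 0 → conservative criterion (biased toward responding “no”).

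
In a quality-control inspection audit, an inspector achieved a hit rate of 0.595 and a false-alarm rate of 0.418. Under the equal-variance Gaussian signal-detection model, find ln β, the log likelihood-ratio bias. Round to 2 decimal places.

z(H) = 0.240
z(FA) = -0.207
ln β = −½·[z(H)² − z(FA)²] = −0.5 × (0.058 − 0.043) = -0.0075

ln β = -0.01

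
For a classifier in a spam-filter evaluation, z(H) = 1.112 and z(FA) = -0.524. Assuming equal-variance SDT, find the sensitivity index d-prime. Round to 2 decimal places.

d-prime = 1.64

d' = z(H) − z(FA) = 1.112 − (-0.524) = 1.636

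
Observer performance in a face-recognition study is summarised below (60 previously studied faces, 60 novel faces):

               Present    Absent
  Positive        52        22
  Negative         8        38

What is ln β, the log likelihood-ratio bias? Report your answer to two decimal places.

H = 52/60 = 0.8667
FA = 22/60 = 0.3667
Φ⁻¹(H) = Φ⁻¹(0.8667) = 1.111
Φ⁻¹(FA) = Φ⁻¹(0.3667) = -0.341
ln β = −½·[z(H)² − z(FA)²] = −0.5 × (1.234 − 0.116) = -0.559

ln β = -0.56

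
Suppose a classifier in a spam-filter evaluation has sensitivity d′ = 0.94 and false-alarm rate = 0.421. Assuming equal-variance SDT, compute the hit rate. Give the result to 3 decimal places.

z(false-alarm rate) = z(0.421) = -0.1993
z(H) = z(FA) + d' = -0.1993 + 0.94 = 0.7407
hit rate = Φ(0.7407) = 0.7706

hit rate = 0.771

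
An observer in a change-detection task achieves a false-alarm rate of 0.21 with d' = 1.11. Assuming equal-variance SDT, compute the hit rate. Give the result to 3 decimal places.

z(false-alarm rate) = z(0.21) = -0.8064
z(H) = z(FA) + d' = -0.8064 + 1.11 = 0.3036
hit rate = Φ(0.3036) = 0.6193

hit rate = 0.619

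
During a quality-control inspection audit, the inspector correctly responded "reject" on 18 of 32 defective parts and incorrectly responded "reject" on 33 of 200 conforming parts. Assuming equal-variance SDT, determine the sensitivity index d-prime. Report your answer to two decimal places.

H = 18/32 = 0.5625
FA = 33/200 = 0.1650
Φ⁻¹(H) = Φ⁻¹(0.5625) = 0.157
Φ⁻¹(FA) = Φ⁻¹(0.1650) = -0.974
d' = z(H) − z(FA) = 0.157 − (-0.974) = 1.131

d-prime = 1.13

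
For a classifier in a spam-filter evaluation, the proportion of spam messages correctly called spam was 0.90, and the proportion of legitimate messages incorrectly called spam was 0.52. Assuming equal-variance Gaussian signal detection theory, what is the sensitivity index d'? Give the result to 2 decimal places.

z(H) = 1.282
z(FA) = 0.050
d' = z(H) − z(FA) = 1.282 − 0.050 = 1.232

d' = 1.23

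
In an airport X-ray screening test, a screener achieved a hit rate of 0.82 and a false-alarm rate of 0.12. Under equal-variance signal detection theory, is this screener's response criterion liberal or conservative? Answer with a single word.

conservative

z(H) = 0.915, z(FA) = -1.175
c = −½·(z(H) + z(FA)) = 0.130
c > 0 → conservative criterion (biased toward responding “no”).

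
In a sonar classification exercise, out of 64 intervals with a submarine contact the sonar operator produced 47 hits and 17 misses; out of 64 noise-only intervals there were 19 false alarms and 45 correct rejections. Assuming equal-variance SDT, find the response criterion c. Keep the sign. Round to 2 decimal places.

c = -0.05

H = 47/64 = 0.7344
FA = 19/64 = 0.2969
Φ⁻¹(H) = Φ⁻¹(0.7344) = 0.6262
Φ⁻¹(FA) = Φ⁻¹(0.2969) = -0.5333
c = −½·[z(H) + z(FA)] = −0.5 × (0.6262 + (-0.5333)) = -0.04645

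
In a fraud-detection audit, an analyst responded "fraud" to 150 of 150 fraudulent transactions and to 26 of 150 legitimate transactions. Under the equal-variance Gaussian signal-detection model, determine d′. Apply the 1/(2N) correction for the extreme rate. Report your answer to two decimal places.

The hit rate is 150/150 = 1, so apply the 1/(2N) correction: H → 1 − 1/(2·150) = 0.99667.
z(H) = z(0.99667) = 2.713
z(FA) = z(0.17333) = -0.941
d' = 2.713 − (-0.941) = 3.654

d′ = 3.65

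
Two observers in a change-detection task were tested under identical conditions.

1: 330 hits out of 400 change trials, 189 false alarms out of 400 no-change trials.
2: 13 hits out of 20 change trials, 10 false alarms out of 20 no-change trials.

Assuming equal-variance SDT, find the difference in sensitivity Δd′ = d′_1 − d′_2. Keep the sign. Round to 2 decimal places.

1: z(0.8250) = 0.935, z(0.4725) = -0.069, d' = 1.004
2: z(0.6500) = 0.385, z(0.5000) = 0.000, d' = 0.385
Δd' = d'_1 − d'_2 = 1.004 − 0.385 = 0.619
1 has the higher sensitivity.

Δd′ = 0.62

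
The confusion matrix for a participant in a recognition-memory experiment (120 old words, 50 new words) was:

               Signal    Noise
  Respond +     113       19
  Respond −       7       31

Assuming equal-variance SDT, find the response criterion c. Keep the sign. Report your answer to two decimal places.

c = -0.63

H = 113/120 = 0.9417
FA = 19/50 = 0.3800
z(H) = 1.5692
z(FA) = -0.3055
c = −½·[z(H) + z(FA)] = −0.5 × (1.5692 + (-0.3055)) = -0.63185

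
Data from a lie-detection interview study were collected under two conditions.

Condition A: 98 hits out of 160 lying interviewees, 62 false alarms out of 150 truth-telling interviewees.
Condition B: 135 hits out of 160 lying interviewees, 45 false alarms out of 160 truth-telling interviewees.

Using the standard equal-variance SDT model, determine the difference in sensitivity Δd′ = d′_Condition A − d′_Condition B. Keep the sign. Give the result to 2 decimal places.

Δd′ = -1.08

Condition A: z(0.6125) = 0.286, z(0.4133) = -0.219, d' = 0.505
Condition B: z(0.8438) = 1.010, z(0.2812) = -0.579, d' = 1.589
Δd' = d'_Condition A − d'_Condition B = 0.505 − 1.589 = -1.084
Condition B has the higher sensitivity.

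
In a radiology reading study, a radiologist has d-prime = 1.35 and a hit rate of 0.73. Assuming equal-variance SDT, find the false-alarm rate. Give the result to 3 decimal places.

false-alarm rate = 0.231

z(hit rate) = z(0.73) = 0.6128
z(FA) = z(H) − d' = 0.6128 − 1.35 = -0.7372
false-alarm rate = Φ(-0.7372) = 0.2305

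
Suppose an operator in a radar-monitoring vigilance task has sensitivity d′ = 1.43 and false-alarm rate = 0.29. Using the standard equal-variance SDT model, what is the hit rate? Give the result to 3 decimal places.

z(false-alarm rate) = z(0.29) = -0.5534
z(H) = z(FA) + d' = -0.5534 + 1.43 = 0.8766
hit rate = Φ(0.8766) = 0.8096

hit rate = 0.810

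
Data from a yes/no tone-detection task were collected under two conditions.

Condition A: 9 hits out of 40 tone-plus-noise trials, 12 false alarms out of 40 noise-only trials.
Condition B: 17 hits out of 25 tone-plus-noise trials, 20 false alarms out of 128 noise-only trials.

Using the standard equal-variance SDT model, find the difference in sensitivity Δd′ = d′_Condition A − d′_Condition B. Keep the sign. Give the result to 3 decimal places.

Δd′ = -1.709

Condition A: z(0.2250) = -0.7554, z(0.3000) = -0.5244, d' = -0.2310
Condition B: z(0.6800) = 0.4677, z(0.1562) = -1.0102, d' = 1.4779
Δd' = d'_Condition A − d'_Condition B = -0.2310 − 1.4779 = -1.7089
Condition B has the higher sensitivity.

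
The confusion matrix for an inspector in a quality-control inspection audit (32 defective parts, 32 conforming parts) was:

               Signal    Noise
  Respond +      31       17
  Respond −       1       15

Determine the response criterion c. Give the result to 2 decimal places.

H = 31/32 = 0.9688
FA = 17/32 = 0.5312
Φ⁻¹(H) = Φ⁻¹(0.9688) = 1.8634
Φ⁻¹(FA) = Φ⁻¹(0.5312) = 0.0783
c = −½·[z(H) + z(FA)] = −0.5 × (1.8634 + 0.0783) = -0.97085
c < 0: the inspector has a liberal response bias.

c = -0.97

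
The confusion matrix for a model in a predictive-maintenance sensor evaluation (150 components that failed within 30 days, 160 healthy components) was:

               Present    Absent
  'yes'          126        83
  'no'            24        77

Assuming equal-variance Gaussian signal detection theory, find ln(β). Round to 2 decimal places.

ln β = -0.49

H = 126/150 = 0.8400
FA = 83/160 = 0.5188
z(0.8400) = 0.994, z(0.5188) = 0.047
ln β = −½·[z(H)² − z(FA)²] = −0.5 × (0.988 − 0.002) = -0.493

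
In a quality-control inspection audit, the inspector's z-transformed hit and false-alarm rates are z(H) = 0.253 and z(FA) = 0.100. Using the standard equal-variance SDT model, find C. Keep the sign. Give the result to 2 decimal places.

C = -0.18

c = −½·[z(H) + z(FA)] = −½·(0.253 + 0.100) = -0.1765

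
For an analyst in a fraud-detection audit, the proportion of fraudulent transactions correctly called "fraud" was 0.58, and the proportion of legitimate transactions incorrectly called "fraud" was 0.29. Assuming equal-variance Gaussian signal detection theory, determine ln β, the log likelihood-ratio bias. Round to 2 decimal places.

z(H) = z(0.58) = 0.202
z(FA) = z(0.29) = -0.553
ln β = −½·[z(H)² − z(FA)²] = −0.5 × (0.041 − 0.306) = 0.1325

ln β = 0.13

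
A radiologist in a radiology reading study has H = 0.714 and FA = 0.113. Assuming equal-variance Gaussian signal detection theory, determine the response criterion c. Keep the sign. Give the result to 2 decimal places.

c = 0.32

z(H) = 0.565
z(FA) = -1.211
c = −½·[z(H) + z(FA)] = −0.5 × (0.565 + (-1.211)) = 0.323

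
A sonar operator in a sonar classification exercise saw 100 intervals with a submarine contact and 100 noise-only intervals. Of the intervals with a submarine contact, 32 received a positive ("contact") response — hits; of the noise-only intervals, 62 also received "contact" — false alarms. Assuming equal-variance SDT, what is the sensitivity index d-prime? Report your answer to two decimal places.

H = 32/100 = 0.3200
FA = 62/100 = 0.6200
z(0.3200) = -0.4677, z(0.6200) = 0.3055
d' = z(H) − z(FA) = -0.4677 − 0.3055 = -0.7732

d-prime = -0.77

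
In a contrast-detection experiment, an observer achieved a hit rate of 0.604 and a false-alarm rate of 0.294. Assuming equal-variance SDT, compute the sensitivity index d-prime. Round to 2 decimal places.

d-prime = 0.81

z(H) = 0.2637
z(FA) = -0.5417
d' = z(H) − z(FA) = 0.2637 − (-0.5417) = 0.8054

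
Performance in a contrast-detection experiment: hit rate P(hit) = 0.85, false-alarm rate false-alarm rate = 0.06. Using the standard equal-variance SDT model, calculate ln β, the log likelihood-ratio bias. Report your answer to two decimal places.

Φ⁻¹(H) = 1.036
Φ⁻¹(FA) = -1.555
ln β = −½·[z(H)² − z(FA)²] = −0.5 × (1.073 − 2.418) = 0.6725

ln β = 0.67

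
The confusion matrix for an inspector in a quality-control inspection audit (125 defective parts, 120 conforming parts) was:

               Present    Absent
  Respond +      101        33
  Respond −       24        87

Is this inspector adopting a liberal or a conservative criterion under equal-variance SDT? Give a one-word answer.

liberal

z(H) = 0.871, z(FA) = -0.598
c = −½·(z(H) + z(FA)) = -0.1365
c < 0 → liberal criterion (biased toward responding “yes”).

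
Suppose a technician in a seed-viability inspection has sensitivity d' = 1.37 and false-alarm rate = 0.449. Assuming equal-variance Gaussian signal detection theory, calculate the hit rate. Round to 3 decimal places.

hit rate = 0.893

z(false-alarm rate) = z(0.449) = -0.1282
z(H) = z(FA) + d' = -0.1282 + 1.37 = 1.2418
hit rate = Φ(1.2418) = 0.8928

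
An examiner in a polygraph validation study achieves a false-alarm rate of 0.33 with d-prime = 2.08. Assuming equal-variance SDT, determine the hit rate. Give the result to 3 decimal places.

hit rate = 0.950

z(false-alarm rate) = z(0.33) = -0.4399
z(H) = z(FA) + d' = -0.4399 + 2.08 = 1.6401
hit rate = Φ(1.6401) = 0.9495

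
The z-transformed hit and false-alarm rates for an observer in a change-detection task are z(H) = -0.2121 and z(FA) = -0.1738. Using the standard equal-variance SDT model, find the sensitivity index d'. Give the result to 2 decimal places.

d' = -0.04

d' = z(H) − z(FA) = -0.2121 − (-0.1738) = -0.0383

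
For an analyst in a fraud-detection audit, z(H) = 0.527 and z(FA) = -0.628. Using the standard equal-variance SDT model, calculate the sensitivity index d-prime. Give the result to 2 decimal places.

d-prime = 1.16

d' = z(H) − z(FA) = 0.527 − (-0.628) = 1.155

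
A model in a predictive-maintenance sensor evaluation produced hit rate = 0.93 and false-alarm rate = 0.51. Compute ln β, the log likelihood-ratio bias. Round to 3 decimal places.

z(H) = 1.4758
z(FA) = 0.0251
ln β = −½·[z(H)² − z(FA)²] = −0.5 × (2.1780 − 0.0006) = -1.0887

ln β = -1.089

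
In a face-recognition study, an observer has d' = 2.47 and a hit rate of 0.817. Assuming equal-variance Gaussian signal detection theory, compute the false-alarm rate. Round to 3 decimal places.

false-alarm rate = 0.059

z(hit rate) = z(0.817) = 0.9040
z(FA) = z(H) − d' = 0.9040 − 2.47 = -1.5660
false-alarm rate = Φ(-1.5660) = 0.0587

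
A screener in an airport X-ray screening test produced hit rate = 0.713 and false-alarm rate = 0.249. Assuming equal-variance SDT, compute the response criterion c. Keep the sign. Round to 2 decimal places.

c = 0.06

z(H) = z(0.713) = 0.562
z(FA) = z(0.249) = -0.678
c = −½·[z(H) + z(FA)] = −0.5 × (0.562 + (-0.678)) = 0.058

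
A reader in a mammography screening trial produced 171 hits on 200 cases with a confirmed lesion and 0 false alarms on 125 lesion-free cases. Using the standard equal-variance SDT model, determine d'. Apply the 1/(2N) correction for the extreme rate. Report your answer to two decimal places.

d' = 3.71

The false-alarm rate is 0/125 = 0, so apply the 1/(2N) correction: FA → 1/(2·125) = 0.00400.
z(H) = z(0.85500) = 1.058
z(FA) = z(0.00400) = -2.652
d' = 1.058 − (-2.652) = 3.710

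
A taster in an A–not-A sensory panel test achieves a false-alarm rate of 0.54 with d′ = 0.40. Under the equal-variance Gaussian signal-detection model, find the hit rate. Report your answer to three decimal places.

z(false-alarm rate) = z(0.54) = 0.1004
z(H) = z(FA) + d' = 0.1004 + 0.40 = 0.5004
hit rate = Φ(0.5004) = 0.6916

hit rate = 0.692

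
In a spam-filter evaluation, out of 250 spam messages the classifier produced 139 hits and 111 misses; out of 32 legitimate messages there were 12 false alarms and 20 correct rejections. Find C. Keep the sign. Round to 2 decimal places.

H = 139/250 = 0.5560
FA = 12/32 = 0.3750
z(0.5560) = 0.1408, z(0.3750) = -0.3186
c = −½·[z(H) + z(FA)] = −0.5 × (0.1408 + (-0.3186)) = 0.0889
c > 0: the classifier has a conservative response bias.

C = 0.09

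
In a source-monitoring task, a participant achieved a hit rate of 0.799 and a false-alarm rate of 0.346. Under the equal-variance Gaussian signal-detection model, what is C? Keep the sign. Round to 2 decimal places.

z(H) = 0.8381
z(FA) = -0.3961
c = −½·[z(H) + z(FA)] = −0.5 × (0.8381 + (-0.3961)) = -0.2210

C = -0.22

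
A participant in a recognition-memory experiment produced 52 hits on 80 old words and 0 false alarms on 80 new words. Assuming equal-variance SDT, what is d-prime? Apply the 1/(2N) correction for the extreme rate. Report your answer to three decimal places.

d-prime = 2.883

The false-alarm rate is 0/80 = 0, so apply the 1/(2N) correction: FA → 1/(2·80) = 0.00625.
z(H) = z(0.65000) = 0.3853
z(FA) = z(0.00625) = -2.4977
d' = 0.3853 − (-2.4977) = 2.8830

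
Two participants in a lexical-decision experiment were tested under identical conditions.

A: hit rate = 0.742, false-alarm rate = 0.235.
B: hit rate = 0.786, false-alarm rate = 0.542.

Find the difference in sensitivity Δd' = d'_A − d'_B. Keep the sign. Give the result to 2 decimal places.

Δd' = 0.68

A: z(0.742) = 0.650, z(0.235) = -0.722, d' = 1.372
B: z(0.786) = 0.793, z(0.542) = 0.105, d' = 0.688
Δd' = d'_A − d'_B = 1.372 − 0.688 = 0.684
A has the higher sensitivity.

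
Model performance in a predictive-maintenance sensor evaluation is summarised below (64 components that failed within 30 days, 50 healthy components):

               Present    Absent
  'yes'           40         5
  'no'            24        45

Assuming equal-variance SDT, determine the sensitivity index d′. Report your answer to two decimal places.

d′ = 1.60

H = 40/64 = 0.6250
FA = 5/50 = 0.1000
z(H) = 0.3186
z(FA) = -1.2816
d' = z(H) − z(FA) = 0.3186 − (-1.2816) = 1.6002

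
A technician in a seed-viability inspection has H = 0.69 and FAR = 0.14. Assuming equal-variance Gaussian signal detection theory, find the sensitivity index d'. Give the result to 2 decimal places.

d' = 1.58

z(H) = z(0.69) = 0.4959
z(FA) = z(0.14) = -1.0803
d' = z(H) − z(FA) = 0.4959 − (-1.0803) = 1.5762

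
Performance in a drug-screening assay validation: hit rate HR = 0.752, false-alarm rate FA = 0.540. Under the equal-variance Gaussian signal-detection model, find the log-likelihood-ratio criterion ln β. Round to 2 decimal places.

ln β = -0.23

z(0.752) = 0.681, z(0.540) = 0.100
ln β = −½·[z(H)² − z(FA)²] = −0.5 × (0.464 − 0.010) = -0.227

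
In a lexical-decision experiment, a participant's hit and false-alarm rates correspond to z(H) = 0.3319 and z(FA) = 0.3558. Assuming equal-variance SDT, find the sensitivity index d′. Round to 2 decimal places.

d′ = -0.02

d' = z(H) − z(FA) = 0.3319 − 0.3558 = -0.0239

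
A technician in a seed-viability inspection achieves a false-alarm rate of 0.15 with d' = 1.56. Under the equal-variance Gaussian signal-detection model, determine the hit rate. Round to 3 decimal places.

hit rate = 0.700

z(false-alarm rate) = z(0.15) = -1.0364
z(H) = z(FA) + d' = -1.0364 + 1.56 = 0.5236
hit rate = Φ(0.5236) = 0.6997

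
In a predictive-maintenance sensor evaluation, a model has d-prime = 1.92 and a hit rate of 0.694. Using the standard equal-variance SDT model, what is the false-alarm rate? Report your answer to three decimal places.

false-alarm rate = 0.079

z(hit rate) = z(0.694) = 0.5072
z(FA) = z(H) − d' = 0.5072 − 1.92 = -1.4128
false-alarm rate = Φ(-1.4128) = 0.0789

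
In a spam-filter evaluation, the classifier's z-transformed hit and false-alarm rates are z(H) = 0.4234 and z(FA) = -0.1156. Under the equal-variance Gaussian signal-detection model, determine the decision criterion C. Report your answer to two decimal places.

c = −½·[z(H) + z(FA)] = −½·(0.4234 + (-0.1156)) = -0.1539
c < 0: the classifier has a liberal response bias.

C = -0.15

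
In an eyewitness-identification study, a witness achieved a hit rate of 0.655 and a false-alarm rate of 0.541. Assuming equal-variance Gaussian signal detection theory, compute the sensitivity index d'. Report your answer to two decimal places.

d' = 0.30

z(H) = z(0.655) = 0.399
z(FA) = z(0.541) = 0.103
d' = z(H) − z(FA) = 0.399 − 0.103 = 0.296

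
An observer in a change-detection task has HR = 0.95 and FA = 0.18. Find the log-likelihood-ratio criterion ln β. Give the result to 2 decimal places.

z(H) = 1.645
z(FA) = -0.915
ln β = −½·[z(H)² − z(FA)²] = −0.5 × (2.706 − 0.837) = -0.9345

ln β = -0.93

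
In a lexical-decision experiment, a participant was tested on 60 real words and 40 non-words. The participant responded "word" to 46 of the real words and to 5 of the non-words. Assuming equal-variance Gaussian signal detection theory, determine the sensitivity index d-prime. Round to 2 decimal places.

H = 46/60 = 0.7667
FA = 5/40 = 0.1250
z(H) = z(0.7667) = 0.728
z(FA) = z(0.1250) = -1.150
d' = z(H) − z(FA) = 0.728 − (-1.150) = 1.878

d-prime = 1.88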